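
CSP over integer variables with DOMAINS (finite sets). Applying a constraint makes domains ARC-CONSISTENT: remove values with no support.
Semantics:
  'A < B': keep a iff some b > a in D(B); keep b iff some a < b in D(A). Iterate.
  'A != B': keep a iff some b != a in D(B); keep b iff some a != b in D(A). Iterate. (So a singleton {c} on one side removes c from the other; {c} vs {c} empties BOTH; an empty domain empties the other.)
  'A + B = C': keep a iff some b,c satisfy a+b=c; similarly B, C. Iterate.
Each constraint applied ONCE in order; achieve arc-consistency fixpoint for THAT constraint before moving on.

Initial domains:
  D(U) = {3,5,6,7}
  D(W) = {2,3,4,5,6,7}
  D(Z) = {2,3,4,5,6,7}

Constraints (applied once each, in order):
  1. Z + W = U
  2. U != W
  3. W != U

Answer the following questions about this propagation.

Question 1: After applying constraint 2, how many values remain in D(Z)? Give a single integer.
Constraint 1 (Z + W = U) on D(Z)={2,3,4,5,6,7} D(W)={2,3,4,5,6,7} D(U)={3,5,6,7}: Z {2,3,4,5,6,7}->{2,3,4,5}; W {2,3,4,5,6,7}->{2,3,4,5}; U {3,5,6,7}->{5,6,7}
Constraint 2 (U != W) on D(U)={5,6,7} D(W)={2,3,4,5}: no change
So after constraint 2: D(Z)={2,3,4,5}, size = 4

Answer: 4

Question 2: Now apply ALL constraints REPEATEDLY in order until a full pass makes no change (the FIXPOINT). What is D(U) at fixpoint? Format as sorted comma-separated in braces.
Answer: {5,6,7}

Derivation:
pass 0 (initial): D(U)={3,5,6,7}
pass 1: U {3,5,6,7}->{5,6,7}; W {2,3,4,5,6,7}->{2,3,4,5}; Z {2,3,4,5,6,7}->{2,3,4,5}
pass 2: no change
Fixpoint after 2 passes: D(U) = {5,6,7}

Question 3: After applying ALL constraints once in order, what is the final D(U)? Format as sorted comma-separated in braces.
Constraint 1 (Z + W = U) on D(Z)={2,3,4,5,6,7} D(W)={2,3,4,5,6,7} D(U)={3,5,6,7}: Z {2,3,4,5,6,7}->{2,3,4,5}; W {2,3,4,5,6,7}->{2,3,4,5}; U {3,5,6,7}->{5,6,7}
Constraint 2 (U != W) on D(U)={5,6,7} D(W)={2,3,4,5}: no change
Constraint 3 (W != U) on D(W)={2,3,4,5} D(U)={5,6,7}: no change
So after all 3 constraints: D(U) = {5,6,7}

Answer: {5,6,7}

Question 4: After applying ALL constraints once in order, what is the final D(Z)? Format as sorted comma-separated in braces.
Constraint 1 (Z + W = U) on D(Z)={2,3,4,5,6,7} D(W)={2,3,4,5,6,7} D(U)={3,5,6,7}: Z {2,3,4,5,6,7}->{2,3,4,5}; W {2,3,4,5,6,7}->{2,3,4,5}; U {3,5,6,7}->{5,6,7}
Constraint 2 (U != W) on D(U)={5,6,7} D(W)={2,3,4,5}: no change
Constraint 3 (W != U) on D(W)={2,3,4,5} D(U)={5,6,7}: no change
So after all 3 constraints: D(Z) = {2,3,4,5}

Answer: {2,3,4,5}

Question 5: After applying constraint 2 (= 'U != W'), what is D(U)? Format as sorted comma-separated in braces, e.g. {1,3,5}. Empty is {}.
Constraint 1 (Z + W = U) on D(Z)={2,3,4,5,6,7} D(W)={2,3,4,5,6,7} D(U)={3,5,6,7}: Z {2,3,4,5,6,7}->{2,3,4,5}; W {2,3,4,5,6,7}->{2,3,4,5}; U {3,5,6,7}->{5,6,7}
Constraint 2 (U != W) on D(U)={5,6,7} D(W)={2,3,4,5}: no change
So after constraint 2: D(U) = {5,6,7}

Answer: {5,6,7}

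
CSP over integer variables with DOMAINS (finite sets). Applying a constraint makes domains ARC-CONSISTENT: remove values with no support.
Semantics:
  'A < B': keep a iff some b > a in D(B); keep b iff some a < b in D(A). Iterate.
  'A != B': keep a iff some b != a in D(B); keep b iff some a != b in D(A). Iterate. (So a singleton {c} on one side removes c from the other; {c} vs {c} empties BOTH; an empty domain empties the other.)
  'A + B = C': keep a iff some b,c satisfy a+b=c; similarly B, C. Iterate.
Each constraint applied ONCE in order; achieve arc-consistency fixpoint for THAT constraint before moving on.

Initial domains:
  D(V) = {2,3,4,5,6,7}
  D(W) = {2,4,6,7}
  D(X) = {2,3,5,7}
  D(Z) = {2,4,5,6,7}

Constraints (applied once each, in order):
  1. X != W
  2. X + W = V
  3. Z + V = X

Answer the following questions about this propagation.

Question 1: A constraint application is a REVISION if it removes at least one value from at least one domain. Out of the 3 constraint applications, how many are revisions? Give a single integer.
Constraint 1 (X != W) on D(X)={2,3,5,7} D(W)={2,4,6,7}: no change => not a revision
Constraint 2 (X + W = V) on D(X)={2,3,5,7} D(W)={2,4,6,7} D(V)={2,3,4,5,6,7}: X {2,3,5,7}->{2,3,5}; W {2,4,6,7}->{2,4}; V {2,3,4,5,6,7}->{4,5,6,7} => REVISION
Constraint 3 (Z + V = X) on D(Z)={2,4,5,6,7} D(V)={4,5,6,7} D(X)={2,3,5}: Z {2,4,5,6,7}->{}; V {4,5,6,7}->{}; X {2,3,5}->{} => REVISION
Total revisions = 2

Answer: 2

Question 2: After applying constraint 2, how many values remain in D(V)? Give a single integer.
Answer: 4

Derivation:
Constraint 1 (X != W) on D(X)={2,3,5,7} D(W)={2,4,6,7}: no change
Constraint 2 (X + W = V) on D(X)={2,3,5,7} D(W)={2,4,6,7} D(V)={2,3,4,5,6,7}: X {2,3,5,7}->{2,3,5}; W {2,4,6,7}->{2,4}; V {2,3,4,5,6,7}->{4,5,6,7}
So after constraint 2: D(V)={4,5,6,7}, size = 4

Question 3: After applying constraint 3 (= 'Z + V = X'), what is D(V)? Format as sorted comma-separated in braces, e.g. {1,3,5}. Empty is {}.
Answer: {}

Derivation:
Constraint 1 (X != W) on D(X)={2,3,5,7} D(W)={2,4,6,7}: no change
Constraint 2 (X + W = V) on D(X)={2,3,5,7} D(W)={2,4,6,7} D(V)={2,3,4,5,6,7}: X {2,3,5,7}->{2,3,5}; W {2,4,6,7}->{2,4}; V {2,3,4,5,6,7}->{4,5,6,7}
Constraint 3 (Z + V = X) on D(Z)={2,4,5,6,7} D(V)={4,5,6,7} D(X)={2,3,5}: Z {2,4,5,6,7}->{}; V {4,5,6,7}->{}; X {2,3,5}->{}
So after constraint 3: D(V) = {}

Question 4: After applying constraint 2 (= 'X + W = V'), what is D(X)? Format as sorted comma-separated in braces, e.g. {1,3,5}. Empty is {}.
Constraint 1 (X != W) on D(X)={2,3,5,7} D(W)={2,4,6,7}: no change
Constraint 2 (X + W = V) on D(X)={2,3,5,7} D(W)={2,4,6,7} D(V)={2,3,4,5,6,7}: X {2,3,5,7}->{2,3,5}; W {2,4,6,7}->{2,4}; V {2,3,4,5,6,7}->{4,5,6,7}
So after constraint 2: D(X) = {2,3,5}

Answer: {2,3,5}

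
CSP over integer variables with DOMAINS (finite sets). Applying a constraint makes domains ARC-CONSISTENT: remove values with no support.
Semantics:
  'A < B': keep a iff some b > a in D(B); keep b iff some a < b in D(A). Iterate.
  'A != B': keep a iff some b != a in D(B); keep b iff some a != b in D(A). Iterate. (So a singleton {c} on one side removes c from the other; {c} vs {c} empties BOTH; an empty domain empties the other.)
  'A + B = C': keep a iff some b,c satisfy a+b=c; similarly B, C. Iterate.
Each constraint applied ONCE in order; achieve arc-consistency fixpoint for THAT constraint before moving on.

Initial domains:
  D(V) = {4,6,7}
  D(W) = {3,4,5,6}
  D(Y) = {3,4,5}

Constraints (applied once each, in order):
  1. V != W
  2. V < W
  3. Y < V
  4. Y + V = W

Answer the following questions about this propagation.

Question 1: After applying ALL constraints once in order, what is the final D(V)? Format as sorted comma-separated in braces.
Answer: {}

Derivation:
Constraint 1 (V != W) on D(V)={4,6,7} D(W)={3,4,5,6}: no change
Constraint 2 (V < W) on D(V)={4,6,7} D(W)={3,4,5,6}: V {4,6,7}->{4}; W {3,4,5,6}->{5,6}
Constraint 3 (Y < V) on D(Y)={3,4,5} D(V)={4}: Y {3,4,5}->{3}
Constraint 4 (Y + V = W) on D(Y)={3} D(V)={4} D(W)={5,6}: Y {3}->{}; V {4}->{}; W {5,6}->{}
So after all 4 constraints: D(V) = {}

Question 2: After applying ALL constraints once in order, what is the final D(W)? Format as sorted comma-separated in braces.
Constraint 1 (V != W) on D(V)={4,6,7} D(W)={3,4,5,6}: no change
Constraint 2 (V < W) on D(V)={4,6,7} D(W)={3,4,5,6}: V {4,6,7}->{4}; W {3,4,5,6}->{5,6}
Constraint 3 (Y < V) on D(Y)={3,4,5} D(V)={4}: Y {3,4,5}->{3}
Constraint 4 (Y + V = W) on D(Y)={3} D(V)={4} D(W)={5,6}: Y {3}->{}; V {4}->{}; W {5,6}->{}
So after all 4 constraints: D(W) = {}

Answer: {}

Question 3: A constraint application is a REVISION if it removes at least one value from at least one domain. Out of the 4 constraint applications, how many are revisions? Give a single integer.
Constraint 1 (V != W) on D(V)={4,6,7} D(W)={3,4,5,6}: no change => not a revision
Constraint 2 (V < W) on D(V)={4,6,7} D(W)={3,4,5,6}: V {4,6,7}->{4}; W {3,4,5,6}->{5,6} => REVISION
Constraint 3 (Y < V) on D(Y)={3,4,5} D(V)={4}: Y {3,4,5}->{3} => REVISION
Constraint 4 (Y + V = W) on D(Y)={3} D(V)={4} D(W)={5,6}: Y {3}->{}; V {4}->{}; W {5,6}->{} => REVISION
Total revisions = 3

Answer: 3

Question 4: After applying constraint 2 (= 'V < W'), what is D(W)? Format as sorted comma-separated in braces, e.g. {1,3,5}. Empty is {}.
Constraint 1 (V != W) on D(V)={4,6,7} D(W)={3,4,5,6}: no change
Constraint 2 (V < W) on D(V)={4,6,7} D(W)={3,4,5,6}: V {4,6,7}->{4}; W {3,4,5,6}->{5,6}
So after constraint 2: D(W) = {5,6}

Answer: {5,6}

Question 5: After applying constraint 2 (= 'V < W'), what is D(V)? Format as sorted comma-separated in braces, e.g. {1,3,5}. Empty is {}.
Answer: {4}

Derivation:
Constraint 1 (V != W) on D(V)={4,6,7} D(W)={3,4,5,6}: no change
Constraint 2 (V < W) on D(V)={4,6,7} D(W)={3,4,5,6}: V {4,6,7}->{4}; W {3,4,5,6}->{5,6}
So after constraint 2: D(V) = {4}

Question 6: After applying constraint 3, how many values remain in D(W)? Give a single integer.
Answer: 2

Derivation:
Constraint 1 (V != W) on D(V)={4,6,7} D(W)={3,4,5,6}: no change
Constraint 2 (V < W) on D(V)={4,6,7} D(W)={3,4,5,6}: V {4,6,7}->{4}; W {3,4,5,6}->{5,6}
Constraint 3 (Y < V) on D(Y)={3,4,5} D(V)={4}: Y {3,4,5}->{3}
So after constraint 3: D(W)={5,6}, size = 2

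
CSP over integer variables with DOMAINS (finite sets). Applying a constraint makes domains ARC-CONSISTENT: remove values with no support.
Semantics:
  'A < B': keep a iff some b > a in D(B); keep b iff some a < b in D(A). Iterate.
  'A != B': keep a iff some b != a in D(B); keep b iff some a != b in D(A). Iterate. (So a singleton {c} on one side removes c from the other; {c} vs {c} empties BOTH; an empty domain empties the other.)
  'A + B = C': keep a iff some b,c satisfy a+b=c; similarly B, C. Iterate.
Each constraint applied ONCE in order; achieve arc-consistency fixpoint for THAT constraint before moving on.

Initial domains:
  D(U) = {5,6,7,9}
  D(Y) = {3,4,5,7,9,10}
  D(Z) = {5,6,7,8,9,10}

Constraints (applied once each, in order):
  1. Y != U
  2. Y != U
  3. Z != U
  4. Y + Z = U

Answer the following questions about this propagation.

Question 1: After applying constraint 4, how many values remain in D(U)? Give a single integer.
Answer: 1

Derivation:
Constraint 1 (Y != U) on D(Y)={3,4,5,7,9,10} D(U)={5,6,7,9}: no change
Constraint 2 (Y != U) on D(Y)={3,4,5,7,9,10} D(U)={5,6,7,9}: no change
Constraint 3 (Z != U) on D(Z)={5,6,7,8,9,10} D(U)={5,6,7,9}: no change
Constraint 4 (Y + Z = U) on D(Y)={3,4,5,7,9,10} D(Z)={5,6,7,8,9,10} D(U)={5,6,7,9}: Y {3,4,5,7,9,10}->{3,4}; Z {5,6,7,8,9,10}->{5,6}; U {5,6,7,9}->{9}
So after constraint 4: D(U)={9}, size = 1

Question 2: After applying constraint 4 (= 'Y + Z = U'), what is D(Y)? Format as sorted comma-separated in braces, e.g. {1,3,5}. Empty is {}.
Answer: {3,4}

Derivation:
Constraint 1 (Y != U) on D(Y)={3,4,5,7,9,10} D(U)={5,6,7,9}: no change
Constraint 2 (Y != U) on D(Y)={3,4,5,7,9,10} D(U)={5,6,7,9}: no change
Constraint 3 (Z != U) on D(Z)={5,6,7,8,9,10} D(U)={5,6,7,9}: no change
Constraint 4 (Y + Z = U) on D(Y)={3,4,5,7,9,10} D(Z)={5,6,7,8,9,10} D(U)={5,6,7,9}: Y {3,4,5,7,9,10}->{3,4}; Z {5,6,7,8,9,10}->{5,6}; U {5,6,7,9}->{9}
So after constraint 4: D(Y) = {3,4}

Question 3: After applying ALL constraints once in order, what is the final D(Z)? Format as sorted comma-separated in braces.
Answer: {5,6}

Derivation:
Constraint 1 (Y != U) on D(Y)={3,4,5,7,9,10} D(U)={5,6,7,9}: no change
Constraint 2 (Y != U) on D(Y)={3,4,5,7,9,10} D(U)={5,6,7,9}: no change
Constraint 3 (Z != U) on D(Z)={5,6,7,8,9,10} D(U)={5,6,7,9}: no change
Constraint 4 (Y + Z = U) on D(Y)={3,4,5,7,9,10} D(Z)={5,6,7,8,9,10} D(U)={5,6,7,9}: Y {3,4,5,7,9,10}->{3,4}; Z {5,6,7,8,9,10}->{5,6}; U {5,6,7,9}->{9}
So after all 4 constraints: D(Z) = {5,6}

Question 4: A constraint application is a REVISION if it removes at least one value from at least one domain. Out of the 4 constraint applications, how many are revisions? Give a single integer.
Constraint 1 (Y != U) on D(Y)={3,4,5,7,9,10} D(U)={5,6,7,9}: no change => not a revision
Constraint 2 (Y != U) on D(Y)={3,4,5,7,9,10} D(U)={5,6,7,9}: no change => not a revision
Constraint 3 (Z != U) on D(Z)={5,6,7,8,9,10} D(U)={5,6,7,9}: no change => not a revision
Constraint 4 (Y + Z = U) on D(Y)={3,4,5,7,9,10} D(Z)={5,6,7,8,9,10} D(U)={5,6,7,9}: Y {3,4,5,7,9,10}->{3,4}; Z {5,6,7,8,9,10}->{5,6}; U {5,6,7,9}->{9} => REVISION
Total revisions = 1

Answer: 1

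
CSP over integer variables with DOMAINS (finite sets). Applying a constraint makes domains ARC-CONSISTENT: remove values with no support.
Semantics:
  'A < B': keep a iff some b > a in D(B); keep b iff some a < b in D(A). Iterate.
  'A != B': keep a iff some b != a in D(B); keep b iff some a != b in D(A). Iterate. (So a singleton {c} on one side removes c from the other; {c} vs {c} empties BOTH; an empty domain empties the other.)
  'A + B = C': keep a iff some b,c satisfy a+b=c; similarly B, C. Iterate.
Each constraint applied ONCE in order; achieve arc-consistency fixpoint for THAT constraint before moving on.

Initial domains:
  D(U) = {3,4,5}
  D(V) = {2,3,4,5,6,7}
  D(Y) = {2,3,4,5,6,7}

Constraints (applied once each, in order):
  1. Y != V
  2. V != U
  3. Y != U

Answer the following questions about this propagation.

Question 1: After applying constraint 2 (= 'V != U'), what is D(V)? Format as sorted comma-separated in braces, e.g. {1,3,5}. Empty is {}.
Constraint 1 (Y != V) on D(Y)={2,3,4,5,6,7} D(V)={2,3,4,5,6,7}: no change
Constraint 2 (V != U) on D(V)={2,3,4,5,6,7} D(U)={3,4,5}: no change
So after constraint 2: D(V) = {2,3,4,5,6,7}

Answer: {2,3,4,5,6,7}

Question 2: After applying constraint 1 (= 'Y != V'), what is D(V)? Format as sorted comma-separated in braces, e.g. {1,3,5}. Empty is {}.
Answer: {2,3,4,5,6,7}

Derivation:
Constraint 1 (Y != V) on D(Y)={2,3,4,5,6,7} D(V)={2,3,4,5,6,7}: no change
So after constraint 1: D(V) = {2,3,4,5,6,7}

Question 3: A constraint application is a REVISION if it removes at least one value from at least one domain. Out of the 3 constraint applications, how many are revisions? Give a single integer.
Answer: 0

Derivation:
Constraint 1 (Y != V) on D(Y)={2,3,4,5,6,7} D(V)={2,3,4,5,6,7}: no change => not a revision
Constraint 2 (V != U) on D(V)={2,3,4,5,6,7} D(U)={3,4,5}: no change => not a revision
Constraint 3 (Y != U) on D(Y)={2,3,4,5,6,7} D(U)={3,4,5}: no change => not a revision
Total revisions = 0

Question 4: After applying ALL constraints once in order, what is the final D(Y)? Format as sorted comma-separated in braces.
Answer: {2,3,4,5,6,7}

Derivation:
Constraint 1 (Y != V) on D(Y)={2,3,4,5,6,7} D(V)={2,3,4,5,6,7}: no change
Constraint 2 (V != U) on D(V)={2,3,4,5,6,7} D(U)={3,4,5}: no change
Constraint 3 (Y != U) on D(Y)={2,3,4,5,6,7} D(U)={3,4,5}: no change
So after all 3 constraints: D(Y) = {2,3,4,5,6,7}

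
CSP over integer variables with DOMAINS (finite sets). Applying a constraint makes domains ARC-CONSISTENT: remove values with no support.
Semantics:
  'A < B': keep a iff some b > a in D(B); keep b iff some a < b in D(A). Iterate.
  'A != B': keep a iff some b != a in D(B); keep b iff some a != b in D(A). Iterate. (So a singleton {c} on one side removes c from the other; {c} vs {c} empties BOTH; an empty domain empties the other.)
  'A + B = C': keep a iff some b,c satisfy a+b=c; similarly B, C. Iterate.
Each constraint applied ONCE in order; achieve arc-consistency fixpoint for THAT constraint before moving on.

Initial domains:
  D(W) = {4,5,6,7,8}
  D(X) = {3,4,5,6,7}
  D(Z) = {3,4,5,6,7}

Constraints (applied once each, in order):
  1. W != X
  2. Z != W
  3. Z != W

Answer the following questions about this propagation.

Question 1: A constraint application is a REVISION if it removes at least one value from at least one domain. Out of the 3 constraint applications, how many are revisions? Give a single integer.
Answer: 0

Derivation:
Constraint 1 (W != X) on D(W)={4,5,6,7,8} D(X)={3,4,5,6,7}: no change => not a revision
Constraint 2 (Z != W) on D(Z)={3,4,5,6,7} D(W)={4,5,6,7,8}: no change => not a revision
Constraint 3 (Z != W) on D(Z)={3,4,5,6,7} D(W)={4,5,6,7,8}: no change => not a revision
Total revisions = 0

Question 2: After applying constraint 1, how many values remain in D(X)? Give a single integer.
Constraint 1 (W != X) on D(W)={4,5,6,7,8} D(X)={3,4,5,6,7}: no change
So after constraint 1: D(X)={3,4,5,6,7}, size = 5

Answer: 5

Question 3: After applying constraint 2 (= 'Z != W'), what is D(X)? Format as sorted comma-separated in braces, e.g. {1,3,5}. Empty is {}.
Constraint 1 (W != X) on D(W)={4,5,6,7,8} D(X)={3,4,5,6,7}: no change
Constraint 2 (Z != W) on D(Z)={3,4,5,6,7} D(W)={4,5,6,7,8}: no change
So after constraint 2: D(X) = {3,4,5,6,7}

Answer: {3,4,5,6,7}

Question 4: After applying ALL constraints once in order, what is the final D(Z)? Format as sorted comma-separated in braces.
Answer: {3,4,5,6,7}

Derivation:
Constraint 1 (W != X) on D(W)={4,5,6,7,8} D(X)={3,4,5,6,7}: no change
Constraint 2 (Z != W) on D(Z)={3,4,5,6,7} D(W)={4,5,6,7,8}: no change
Constraint 3 (Z != W) on D(Z)={3,4,5,6,7} D(W)={4,5,6,7,8}: no change
So after all 3 constraints: D(Z) = {3,4,5,6,7}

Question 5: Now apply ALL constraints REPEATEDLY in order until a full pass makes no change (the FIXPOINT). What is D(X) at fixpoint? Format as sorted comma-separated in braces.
pass 0 (initial): D(X)={3,4,5,6,7}
pass 1: no change
Fixpoint after 1 passes: D(X) = {3,4,5,6,7}

Answer: {3,4,5,6,7}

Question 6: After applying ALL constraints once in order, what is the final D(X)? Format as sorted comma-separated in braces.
Constraint 1 (W != X) on D(W)={4,5,6,7,8} D(X)={3,4,5,6,7}: no change
Constraint 2 (Z != W) on D(Z)={3,4,5,6,7} D(W)={4,5,6,7,8}: no change
Constraint 3 (Z != W) on D(Z)={3,4,5,6,7} D(W)={4,5,6,7,8}: no change
So after all 3 constraints: D(X) = {3,4,5,6,7}

Answer: {3,4,5,6,7}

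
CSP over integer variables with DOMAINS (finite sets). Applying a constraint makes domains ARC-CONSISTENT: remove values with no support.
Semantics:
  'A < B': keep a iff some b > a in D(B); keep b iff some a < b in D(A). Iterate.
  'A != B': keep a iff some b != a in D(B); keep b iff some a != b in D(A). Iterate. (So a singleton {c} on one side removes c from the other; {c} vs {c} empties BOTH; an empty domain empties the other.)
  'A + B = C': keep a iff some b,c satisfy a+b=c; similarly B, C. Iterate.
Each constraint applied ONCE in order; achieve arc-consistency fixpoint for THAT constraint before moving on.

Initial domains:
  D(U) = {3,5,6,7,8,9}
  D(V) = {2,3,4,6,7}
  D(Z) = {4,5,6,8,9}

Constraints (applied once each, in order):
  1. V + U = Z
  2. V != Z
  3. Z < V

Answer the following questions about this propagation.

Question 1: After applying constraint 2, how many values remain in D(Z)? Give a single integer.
Constraint 1 (V + U = Z) on D(V)={2,3,4,6,7} D(U)={3,5,6,7,8,9} D(Z)={4,5,6,8,9}: V {2,3,4,6,7}->{2,3,4,6}; U {3,5,6,7,8,9}->{3,5,6,7}; Z {4,5,6,8,9}->{5,6,8,9}
Constraint 2 (V != Z) on D(V)={2,3,4,6} D(Z)={5,6,8,9}: no change
So after constraint 2: D(Z)={5,6,8,9}, size = 4

Answer: 4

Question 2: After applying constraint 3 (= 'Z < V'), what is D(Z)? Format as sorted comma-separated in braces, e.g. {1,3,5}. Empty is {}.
Answer: {5}

Derivation:
Constraint 1 (V + U = Z) on D(V)={2,3,4,6,7} D(U)={3,5,6,7,8,9} D(Z)={4,5,6,8,9}: V {2,3,4,6,7}->{2,3,4,6}; U {3,5,6,7,8,9}->{3,5,6,7}; Z {4,5,6,8,9}->{5,6,8,9}
Constraint 2 (V != Z) on D(V)={2,3,4,6} D(Z)={5,6,8,9}: no change
Constraint 3 (Z < V) on D(Z)={5,6,8,9} D(V)={2,3,4,6}: Z {5,6,8,9}->{5}; V {2,3,4,6}->{6}
So after constraint 3: D(Z) = {5}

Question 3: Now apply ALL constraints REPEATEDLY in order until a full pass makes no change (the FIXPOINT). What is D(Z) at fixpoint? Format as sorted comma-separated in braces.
Answer: {}

Derivation:
pass 0 (initial): D(Z)={4,5,6,8,9}
pass 1: U {3,5,6,7,8,9}->{3,5,6,7}; V {2,3,4,6,7}->{6}; Z {4,5,6,8,9}->{5}
pass 2: U {3,5,6,7}->{}; V {6}->{}; Z {5}->{}
pass 3: no change
Fixpoint after 3 passes: D(Z) = {}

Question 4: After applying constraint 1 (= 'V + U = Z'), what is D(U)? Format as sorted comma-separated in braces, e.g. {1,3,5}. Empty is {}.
Constraint 1 (V + U = Z) on D(V)={2,3,4,6,7} D(U)={3,5,6,7,8,9} D(Z)={4,5,6,8,9}: V {2,3,4,6,7}->{2,3,4,6}; U {3,5,6,7,8,9}->{3,5,6,7}; Z {4,5,6,8,9}->{5,6,8,9}
So after constraint 1: D(U) = {3,5,6,7}

Answer: {3,5,6,7}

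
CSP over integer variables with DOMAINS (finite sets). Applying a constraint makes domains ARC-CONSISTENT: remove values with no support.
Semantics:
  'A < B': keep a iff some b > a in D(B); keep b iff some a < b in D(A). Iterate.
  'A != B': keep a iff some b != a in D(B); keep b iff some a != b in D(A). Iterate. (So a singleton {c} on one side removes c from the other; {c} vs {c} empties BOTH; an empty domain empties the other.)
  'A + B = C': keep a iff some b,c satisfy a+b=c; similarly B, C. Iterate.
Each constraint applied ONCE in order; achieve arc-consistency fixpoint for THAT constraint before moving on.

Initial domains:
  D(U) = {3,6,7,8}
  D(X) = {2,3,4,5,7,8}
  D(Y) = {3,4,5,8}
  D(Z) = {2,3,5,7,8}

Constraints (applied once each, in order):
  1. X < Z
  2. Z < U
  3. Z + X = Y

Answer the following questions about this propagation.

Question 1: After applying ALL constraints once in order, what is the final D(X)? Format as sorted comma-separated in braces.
Answer: {2,3,5}

Derivation:
Constraint 1 (X < Z) on D(X)={2,3,4,5,7,8} D(Z)={2,3,5,7,8}: X {2,3,4,5,7,8}->{2,3,4,5,7}; Z {2,3,5,7,8}->{3,5,7,8}
Constraint 2 (Z < U) on D(Z)={3,5,7,8} D(U)={3,6,7,8}: Z {3,5,7,8}->{3,5,7}; U {3,6,7,8}->{6,7,8}
Constraint 3 (Z + X = Y) on D(Z)={3,5,7} D(X)={2,3,4,5,7} D(Y)={3,4,5,8}: Z {3,5,7}->{3,5}; X {2,3,4,5,7}->{2,3,5}; Y {3,4,5,8}->{5,8}
So after all 3 constraints: D(X) = {2,3,5}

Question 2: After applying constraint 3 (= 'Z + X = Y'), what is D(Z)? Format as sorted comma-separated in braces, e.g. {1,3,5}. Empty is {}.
Answer: {3,5}

Derivation:
Constraint 1 (X < Z) on D(X)={2,3,4,5,7,8} D(Z)={2,3,5,7,8}: X {2,3,4,5,7,8}->{2,3,4,5,7}; Z {2,3,5,7,8}->{3,5,7,8}
Constraint 2 (Z < U) on D(Z)={3,5,7,8} D(U)={3,6,7,8}: Z {3,5,7,8}->{3,5,7}; U {3,6,7,8}->{6,7,8}
Constraint 3 (Z + X = Y) on D(Z)={3,5,7} D(X)={2,3,4,5,7} D(Y)={3,4,5,8}: Z {3,5,7}->{3,5}; X {2,3,4,5,7}->{2,3,5}; Y {3,4,5,8}->{5,8}
So after constraint 3: D(Z) = {3,5}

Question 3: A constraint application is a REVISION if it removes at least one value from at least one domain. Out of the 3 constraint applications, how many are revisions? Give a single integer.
Answer: 3

Derivation:
Constraint 1 (X < Z) on D(X)={2,3,4,5,7,8} D(Z)={2,3,5,7,8}: X {2,3,4,5,7,8}->{2,3,4,5,7}; Z {2,3,5,7,8}->{3,5,7,8} => REVISION
Constraint 2 (Z < U) on D(Z)={3,5,7,8} D(U)={3,6,7,8}: Z {3,5,7,8}->{3,5,7}; U {3,6,7,8}->{6,7,8} => REVISION
Constraint 3 (Z + X = Y) on D(Z)={3,5,7} D(X)={2,3,4,5,7} D(Y)={3,4,5,8}: Z {3,5,7}->{3,5}; X {2,3,4,5,7}->{2,3,5}; Y {3,4,5,8}->{5,8} => REVISION
Total revisions = 3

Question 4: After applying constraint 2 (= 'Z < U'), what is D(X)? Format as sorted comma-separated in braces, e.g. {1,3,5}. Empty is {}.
Answer: {2,3,4,5,7}

Derivation:
Constraint 1 (X < Z) on D(X)={2,3,4,5,7,8} D(Z)={2,3,5,7,8}: X {2,3,4,5,7,8}->{2,3,4,5,7}; Z {2,3,5,7,8}->{3,5,7,8}
Constraint 2 (Z < U) on D(Z)={3,5,7,8} D(U)={3,6,7,8}: Z {3,5,7,8}->{3,5,7}; U {3,6,7,8}->{6,7,8}
So after constraint 2: D(X) = {2,3,4,5,7}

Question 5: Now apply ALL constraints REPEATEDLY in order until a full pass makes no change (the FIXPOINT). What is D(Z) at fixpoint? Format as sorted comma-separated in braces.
Answer: {3,5}

Derivation:
pass 0 (initial): D(Z)={2,3,5,7,8}
pass 1: U {3,6,7,8}->{6,7,8}; X {2,3,4,5,7,8}->{2,3,5}; Y {3,4,5,8}->{5,8}; Z {2,3,5,7,8}->{3,5}
pass 2: X {2,3,5}->{2,3}
pass 3: no change
Fixpoint after 3 passes: D(Z) = {3,5}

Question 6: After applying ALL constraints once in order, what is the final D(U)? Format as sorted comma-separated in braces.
Answer: {6,7,8}

Derivation:
Constraint 1 (X < Z) on D(X)={2,3,4,5,7,8} D(Z)={2,3,5,7,8}: X {2,3,4,5,7,8}->{2,3,4,5,7}; Z {2,3,5,7,8}->{3,5,7,8}
Constraint 2 (Z < U) on D(Z)={3,5,7,8} D(U)={3,6,7,8}: Z {3,5,7,8}->{3,5,7}; U {3,6,7,8}->{6,7,8}
Constraint 3 (Z + X = Y) on D(Z)={3,5,7} D(X)={2,3,4,5,7} D(Y)={3,4,5,8}: Z {3,5,7}->{3,5}; X {2,3,4,5,7}->{2,3,5}; Y {3,4,5,8}->{5,8}
So after all 3 constraints: D(U) = {6,7,8}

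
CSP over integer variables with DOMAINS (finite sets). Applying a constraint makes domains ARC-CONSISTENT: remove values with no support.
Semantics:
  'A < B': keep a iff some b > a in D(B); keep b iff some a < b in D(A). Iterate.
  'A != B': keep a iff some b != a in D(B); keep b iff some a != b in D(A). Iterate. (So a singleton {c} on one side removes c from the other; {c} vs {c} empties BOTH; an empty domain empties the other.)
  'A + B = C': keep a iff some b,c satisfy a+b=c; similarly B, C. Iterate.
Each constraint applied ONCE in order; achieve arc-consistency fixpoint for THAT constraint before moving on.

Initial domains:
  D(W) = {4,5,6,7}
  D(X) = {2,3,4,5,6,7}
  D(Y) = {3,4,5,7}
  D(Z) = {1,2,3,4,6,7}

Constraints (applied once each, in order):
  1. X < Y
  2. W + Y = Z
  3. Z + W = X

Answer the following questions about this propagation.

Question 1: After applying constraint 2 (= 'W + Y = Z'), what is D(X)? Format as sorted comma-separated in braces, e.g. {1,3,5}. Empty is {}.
Constraint 1 (X < Y) on D(X)={2,3,4,5,6,7} D(Y)={3,4,5,7}: X {2,3,4,5,6,7}->{2,3,4,5,6}
Constraint 2 (W + Y = Z) on D(W)={4,5,6,7} D(Y)={3,4,5,7} D(Z)={1,2,3,4,6,7}: W {4,5,6,7}->{4}; Y {3,4,5,7}->{3}; Z {1,2,3,4,6,7}->{7}
So after constraint 2: D(X) = {2,3,4,5,6}

Answer: {2,3,4,5,6}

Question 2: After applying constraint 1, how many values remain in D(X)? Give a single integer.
Answer: 5

Derivation:
Constraint 1 (X < Y) on D(X)={2,3,4,5,6,7} D(Y)={3,4,5,7}: X {2,3,4,5,6,7}->{2,3,4,5,6}
So after constraint 1: D(X)={2,3,4,5,6}, size = 5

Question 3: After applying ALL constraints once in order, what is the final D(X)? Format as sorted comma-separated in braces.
Constraint 1 (X < Y) on D(X)={2,3,4,5,6,7} D(Y)={3,4,5,7}: X {2,3,4,5,6,7}->{2,3,4,5,6}
Constraint 2 (W + Y = Z) on D(W)={4,5,6,7} D(Y)={3,4,5,7} D(Z)={1,2,3,4,6,7}: W {4,5,6,7}->{4}; Y {3,4,5,7}->{3}; Z {1,2,3,4,6,7}->{7}
Constraint 3 (Z + W = X) on D(Z)={7} D(W)={4} D(X)={2,3,4,5,6}: Z {7}->{}; W {4}->{}; X {2,3,4,5,6}->{}
So after all 3 constraints: D(X) = {}

Answer: {}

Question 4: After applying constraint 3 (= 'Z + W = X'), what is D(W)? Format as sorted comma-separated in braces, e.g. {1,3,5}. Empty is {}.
Constraint 1 (X < Y) on D(X)={2,3,4,5,6,7} D(Y)={3,4,5,7}: X {2,3,4,5,6,7}->{2,3,4,5,6}
Constraint 2 (W + Y = Z) on D(W)={4,5,6,7} D(Y)={3,4,5,7} D(Z)={1,2,3,4,6,7}: W {4,5,6,7}->{4}; Y {3,4,5,7}->{3}; Z {1,2,3,4,6,7}->{7}
Constraint 3 (Z + W = X) on D(Z)={7} D(W)={4} D(X)={2,3,4,5,6}: Z {7}->{}; W {4}->{}; X {2,3,4,5,6}->{}
So after constraint 3: D(W) = {}

Answer: {}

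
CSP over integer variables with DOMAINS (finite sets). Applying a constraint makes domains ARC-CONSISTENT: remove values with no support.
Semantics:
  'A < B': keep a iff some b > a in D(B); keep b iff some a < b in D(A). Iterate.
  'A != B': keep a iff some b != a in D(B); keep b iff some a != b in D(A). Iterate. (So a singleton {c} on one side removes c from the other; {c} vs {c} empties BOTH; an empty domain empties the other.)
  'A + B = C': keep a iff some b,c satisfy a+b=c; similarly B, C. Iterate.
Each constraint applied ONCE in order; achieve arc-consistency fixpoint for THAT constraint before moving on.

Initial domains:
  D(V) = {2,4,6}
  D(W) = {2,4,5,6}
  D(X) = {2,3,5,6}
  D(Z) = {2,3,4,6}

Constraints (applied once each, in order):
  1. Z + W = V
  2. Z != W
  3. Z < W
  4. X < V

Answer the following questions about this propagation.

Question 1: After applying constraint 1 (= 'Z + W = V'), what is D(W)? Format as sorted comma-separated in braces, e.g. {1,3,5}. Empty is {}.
Answer: {2,4}

Derivation:
Constraint 1 (Z + W = V) on D(Z)={2,3,4,6} D(W)={2,4,5,6} D(V)={2,4,6}: Z {2,3,4,6}->{2,4}; W {2,4,5,6}->{2,4}; V {2,4,6}->{4,6}
So after constraint 1: D(W) = {2,4}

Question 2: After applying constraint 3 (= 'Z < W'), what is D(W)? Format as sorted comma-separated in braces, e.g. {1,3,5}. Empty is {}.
Answer: {4}

Derivation:
Constraint 1 (Z + W = V) on D(Z)={2,3,4,6} D(W)={2,4,5,6} D(V)={2,4,6}: Z {2,3,4,6}->{2,4}; W {2,4,5,6}->{2,4}; V {2,4,6}->{4,6}
Constraint 2 (Z != W) on D(Z)={2,4} D(W)={2,4}: no change
Constraint 3 (Z < W) on D(Z)={2,4} D(W)={2,4}: Z {2,4}->{2}; W {2,4}->{4}
So after constraint 3: D(W) = {4}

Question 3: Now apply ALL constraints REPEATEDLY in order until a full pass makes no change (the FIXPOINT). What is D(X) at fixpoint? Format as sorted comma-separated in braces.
Answer: {2,3,5}

Derivation:
pass 0 (initial): D(X)={2,3,5,6}
pass 1: V {2,4,6}->{4,6}; W {2,4,5,6}->{4}; X {2,3,5,6}->{2,3,5}; Z {2,3,4,6}->{2}
pass 2: V {4,6}->{6}
pass 3: no change
Fixpoint after 3 passes: D(X) = {2,3,5}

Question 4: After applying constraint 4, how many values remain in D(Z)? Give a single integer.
Answer: 1

Derivation:
Constraint 1 (Z + W = V) on D(Z)={2,3,4,6} D(W)={2,4,5,6} D(V)={2,4,6}: Z {2,3,4,6}->{2,4}; W {2,4,5,6}->{2,4}; V {2,4,6}->{4,6}
Constraint 2 (Z != W) on D(Z)={2,4} D(W)={2,4}: no change
Constraint 3 (Z < W) on D(Z)={2,4} D(W)={2,4}: Z {2,4}->{2}; W {2,4}->{4}
Constraint 4 (X < V) on D(X)={2,3,5,6} D(V)={4,6}: X {2,3,5,6}->{2,3,5}
So after constraint 4: D(Z)={2}, size = 1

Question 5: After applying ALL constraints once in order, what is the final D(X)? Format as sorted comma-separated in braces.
Answer: {2,3,5}

Derivation:
Constraint 1 (Z + W = V) on D(Z)={2,3,4,6} D(W)={2,4,5,6} D(V)={2,4,6}: Z {2,3,4,6}->{2,4}; W {2,4,5,6}->{2,4}; V {2,4,6}->{4,6}
Constraint 2 (Z != W) on D(Z)={2,4} D(W)={2,4}: no change
Constraint 3 (Z < W) on D(Z)={2,4} D(W)={2,4}: Z {2,4}->{2}; W {2,4}->{4}
Constraint 4 (X < V) on D(X)={2,3,5,6} D(V)={4,6}: X {2,3,5,6}->{2,3,5}
So after all 4 constraints: D(X) = {2,3,5}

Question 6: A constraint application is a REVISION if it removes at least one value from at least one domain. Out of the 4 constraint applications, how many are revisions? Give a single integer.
Constraint 1 (Z + W = V) on D(Z)={2,3,4,6} D(W)={2,4,5,6} D(V)={2,4,6}: Z {2,3,4,6}->{2,4}; W {2,4,5,6}->{2,4}; V {2,4,6}->{4,6} => REVISION
Constraint 2 (Z != W) on D(Z)={2,4} D(W)={2,4}: no change => not a revision
Constraint 3 (Z < W) on D(Z)={2,4} D(W)={2,4}: Z {2,4}->{2}; W {2,4}->{4} => REVISION
Constraint 4 (X < V) on D(X)={2,3,5,6} D(V)={4,6}: X {2,3,5,6}->{2,3,5} => REVISION
Total revisions = 3

Answer: 3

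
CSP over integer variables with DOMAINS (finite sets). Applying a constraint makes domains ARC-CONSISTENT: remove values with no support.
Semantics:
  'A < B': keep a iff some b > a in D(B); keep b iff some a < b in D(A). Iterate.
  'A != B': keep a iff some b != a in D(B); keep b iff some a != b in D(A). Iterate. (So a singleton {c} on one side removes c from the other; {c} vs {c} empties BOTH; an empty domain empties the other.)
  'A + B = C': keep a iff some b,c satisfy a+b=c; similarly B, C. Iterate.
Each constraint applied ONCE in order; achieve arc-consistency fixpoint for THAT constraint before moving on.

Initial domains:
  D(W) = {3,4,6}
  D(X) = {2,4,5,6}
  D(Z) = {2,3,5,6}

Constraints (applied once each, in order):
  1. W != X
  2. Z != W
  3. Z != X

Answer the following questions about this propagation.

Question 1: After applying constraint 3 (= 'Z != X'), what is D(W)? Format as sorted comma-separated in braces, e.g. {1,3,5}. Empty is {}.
Constraint 1 (W != X) on D(W)={3,4,6} D(X)={2,4,5,6}: no change
Constraint 2 (Z != W) on D(Z)={2,3,5,6} D(W)={3,4,6}: no change
Constraint 3 (Z != X) on D(Z)={2,3,5,6} D(X)={2,4,5,6}: no change
So after constraint 3: D(W) = {3,4,6}

Answer: {3,4,6}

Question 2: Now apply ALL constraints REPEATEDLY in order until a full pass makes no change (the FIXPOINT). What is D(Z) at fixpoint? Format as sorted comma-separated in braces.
pass 0 (initial): D(Z)={2,3,5,6}
pass 1: no change
Fixpoint after 1 passes: D(Z) = {2,3,5,6}

Answer: {2,3,5,6}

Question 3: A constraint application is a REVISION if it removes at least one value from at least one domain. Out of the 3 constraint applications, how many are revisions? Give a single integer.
Answer: 0

Derivation:
Constraint 1 (W != X) on D(W)={3,4,6} D(X)={2,4,5,6}: no change => not a revision
Constraint 2 (Z != W) on D(Z)={2,3,5,6} D(W)={3,4,6}: no change => not a revision
Constraint 3 (Z != X) on D(Z)={2,3,5,6} D(X)={2,4,5,6}: no change => not a revision
Total revisions = 0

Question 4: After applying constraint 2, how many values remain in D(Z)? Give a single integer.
Constraint 1 (W != X) on D(W)={3,4,6} D(X)={2,4,5,6}: no change
Constraint 2 (Z != W) on D(Z)={2,3,5,6} D(W)={3,4,6}: no change
So after constraint 2: D(Z)={2,3,5,6}, size = 4

Answer: 4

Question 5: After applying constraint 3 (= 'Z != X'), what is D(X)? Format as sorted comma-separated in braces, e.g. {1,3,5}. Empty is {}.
Constraint 1 (W != X) on D(W)={3,4,6} D(X)={2,4,5,6}: no change
Constraint 2 (Z != W) on D(Z)={2,3,5,6} D(W)={3,4,6}: no change
Constraint 3 (Z != X) on D(Z)={2,3,5,6} D(X)={2,4,5,6}: no change
So after constraint 3: D(X) = {2,4,5,6}

Answer: {2,4,5,6}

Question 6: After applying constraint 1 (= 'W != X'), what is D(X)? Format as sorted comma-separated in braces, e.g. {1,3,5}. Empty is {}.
Answer: {2,4,5,6}

Derivation:
Constraint 1 (W != X) on D(W)={3,4,6} D(X)={2,4,5,6}: no change
So after constraint 1: D(X) = {2,4,5,6}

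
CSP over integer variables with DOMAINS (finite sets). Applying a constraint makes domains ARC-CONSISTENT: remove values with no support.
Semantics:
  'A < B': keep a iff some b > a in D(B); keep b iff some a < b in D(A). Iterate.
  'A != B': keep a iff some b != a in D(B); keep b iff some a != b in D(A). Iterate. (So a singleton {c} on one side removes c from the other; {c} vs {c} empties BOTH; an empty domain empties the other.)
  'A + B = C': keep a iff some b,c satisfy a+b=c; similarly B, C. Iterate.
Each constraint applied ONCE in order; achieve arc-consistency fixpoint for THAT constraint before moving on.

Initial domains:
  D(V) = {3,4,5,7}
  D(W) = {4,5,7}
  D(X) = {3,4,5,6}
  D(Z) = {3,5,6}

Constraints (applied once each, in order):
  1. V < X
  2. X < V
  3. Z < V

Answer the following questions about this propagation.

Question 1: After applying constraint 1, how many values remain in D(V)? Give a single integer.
Answer: 3

Derivation:
Constraint 1 (V < X) on D(V)={3,4,5,7} D(X)={3,4,5,6}: V {3,4,5,7}->{3,4,5}; X {3,4,5,6}->{4,5,6}
So after constraint 1: D(V)={3,4,5}, size = 3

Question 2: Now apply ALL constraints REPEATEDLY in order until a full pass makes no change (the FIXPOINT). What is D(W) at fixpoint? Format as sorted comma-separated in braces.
Answer: {4,5,7}

Derivation:
pass 0 (initial): D(W)={4,5,7}
pass 1: V {3,4,5,7}->{5}; X {3,4,5,6}->{4}; Z {3,5,6}->{3}
pass 2: V {5}->{}; X {4}->{}; Z {3}->{}
pass 3: no change
Fixpoint after 3 passes: D(W) = {4,5,7}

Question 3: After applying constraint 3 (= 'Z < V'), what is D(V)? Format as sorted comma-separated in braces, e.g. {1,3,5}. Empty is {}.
Answer: {5}

Derivation:
Constraint 1 (V < X) on D(V)={3,4,5,7} D(X)={3,4,5,6}: V {3,4,5,7}->{3,4,5}; X {3,4,5,6}->{4,5,6}
Constraint 2 (X < V) on D(X)={4,5,6} D(V)={3,4,5}: X {4,5,6}->{4}; V {3,4,5}->{5}
Constraint 3 (Z < V) on D(Z)={3,5,6} D(V)={5}: Z {3,5,6}->{3}
So after constraint 3: D(V) = {5}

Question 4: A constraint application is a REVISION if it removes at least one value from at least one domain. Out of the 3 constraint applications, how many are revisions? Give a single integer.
Constraint 1 (V < X) on D(V)={3,4,5,7} D(X)={3,4,5,6}: V {3,4,5,7}->{3,4,5}; X {3,4,5,6}->{4,5,6} => REVISION
Constraint 2 (X < V) on D(X)={4,5,6} D(V)={3,4,5}: X {4,5,6}->{4}; V {3,4,5}->{5} => REVISION
Constraint 3 (Z < V) on D(Z)={3,5,6} D(V)={5}: Z {3,5,6}->{3} => REVISION
Total revisions = 3

Answer: 3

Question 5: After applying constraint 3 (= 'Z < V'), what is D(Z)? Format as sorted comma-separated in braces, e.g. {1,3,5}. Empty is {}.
Constraint 1 (V < X) on D(V)={3,4,5,7} D(X)={3,4,5,6}: V {3,4,5,7}->{3,4,5}; X {3,4,5,6}->{4,5,6}
Constraint 2 (X < V) on D(X)={4,5,6} D(V)={3,4,5}: X {4,5,6}->{4}; V {3,4,5}->{5}
Constraint 3 (Z < V) on D(Z)={3,5,6} D(V)={5}: Z {3,5,6}->{3}
So after constraint 3: D(Z) = {3}

Answer: {3}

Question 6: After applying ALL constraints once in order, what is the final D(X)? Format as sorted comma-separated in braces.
Answer: {4}

Derivation:
Constraint 1 (V < X) on D(V)={3,4,5,7} D(X)={3,4,5,6}: V {3,4,5,7}->{3,4,5}; X {3,4,5,6}->{4,5,6}
Constraint 2 (X < V) on D(X)={4,5,6} D(V)={3,4,5}: X {4,5,6}->{4}; V {3,4,5}->{5}
Constraint 3 (Z < V) on D(Z)={3,5,6} D(V)={5}: Z {3,5,6}->{3}
So after all 3 constraints: D(X) = {4}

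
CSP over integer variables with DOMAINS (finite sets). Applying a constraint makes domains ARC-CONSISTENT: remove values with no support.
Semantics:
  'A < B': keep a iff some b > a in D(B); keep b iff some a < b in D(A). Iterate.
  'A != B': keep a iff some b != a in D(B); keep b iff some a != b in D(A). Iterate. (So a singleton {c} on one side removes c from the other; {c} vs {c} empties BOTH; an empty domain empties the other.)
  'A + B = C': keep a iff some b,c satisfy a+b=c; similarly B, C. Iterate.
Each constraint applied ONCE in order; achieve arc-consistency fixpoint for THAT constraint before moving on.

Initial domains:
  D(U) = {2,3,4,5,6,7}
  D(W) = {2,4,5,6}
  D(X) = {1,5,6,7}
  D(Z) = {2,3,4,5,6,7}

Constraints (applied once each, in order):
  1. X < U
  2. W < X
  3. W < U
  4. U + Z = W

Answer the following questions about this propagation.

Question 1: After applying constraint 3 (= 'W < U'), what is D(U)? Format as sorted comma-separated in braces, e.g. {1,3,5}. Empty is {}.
Constraint 1 (X < U) on D(X)={1,5,6,7} D(U)={2,3,4,5,6,7}: X {1,5,6,7}->{1,5,6}
Constraint 2 (W < X) on D(W)={2,4,5,6} D(X)={1,5,6}: W {2,4,5,6}->{2,4,5}; X {1,5,6}->{5,6}
Constraint 3 (W < U) on D(W)={2,4,5} D(U)={2,3,4,5,6,7}: U {2,3,4,5,6,7}->{3,4,5,6,7}
So after constraint 3: D(U) = {3,4,5,6,7}

Answer: {3,4,5,6,7}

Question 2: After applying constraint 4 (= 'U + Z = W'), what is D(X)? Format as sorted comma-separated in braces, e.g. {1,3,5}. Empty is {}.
Constraint 1 (X < U) on D(X)={1,5,6,7} D(U)={2,3,4,5,6,7}: X {1,5,6,7}->{1,5,6}
Constraint 2 (W < X) on D(W)={2,4,5,6} D(X)={1,5,6}: W {2,4,5,6}->{2,4,5}; X {1,5,6}->{5,6}
Constraint 3 (W < U) on D(W)={2,4,5} D(U)={2,3,4,5,6,7}: U {2,3,4,5,6,7}->{3,4,5,6,7}
Constraint 4 (U + Z = W) on D(U)={3,4,5,6,7} D(Z)={2,3,4,5,6,7} D(W)={2,4,5}: U {3,4,5,6,7}->{3}; Z {2,3,4,5,6,7}->{2}; W {2,4,5}->{5}
So after constraint 4: D(X) = {5,6}

Answer: {5,6}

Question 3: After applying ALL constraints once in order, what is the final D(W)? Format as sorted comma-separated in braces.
Constraint 1 (X < U) on D(X)={1,5,6,7} D(U)={2,3,4,5,6,7}: X {1,5,6,7}->{1,5,6}
Constraint 2 (W < X) on D(W)={2,4,5,6} D(X)={1,5,6}: W {2,4,5,6}->{2,4,5}; X {1,5,6}->{5,6}
Constraint 3 (W < U) on D(W)={2,4,5} D(U)={2,3,4,5,6,7}: U {2,3,4,5,6,7}->{3,4,5,6,7}
Constraint 4 (U + Z = W) on D(U)={3,4,5,6,7} D(Z)={2,3,4,5,6,7} D(W)={2,4,5}: U {3,4,5,6,7}->{3}; Z {2,3,4,5,6,7}->{2}; W {2,4,5}->{5}
So after all 4 constraints: D(W) = {5}

Answer: {5}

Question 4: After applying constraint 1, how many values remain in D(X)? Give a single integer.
Constraint 1 (X < U) on D(X)={1,5,6,7} D(U)={2,3,4,5,6,7}: X {1,5,6,7}->{1,5,6}
So after constraint 1: D(X)={1,5,6}, size = 3

Answer: 3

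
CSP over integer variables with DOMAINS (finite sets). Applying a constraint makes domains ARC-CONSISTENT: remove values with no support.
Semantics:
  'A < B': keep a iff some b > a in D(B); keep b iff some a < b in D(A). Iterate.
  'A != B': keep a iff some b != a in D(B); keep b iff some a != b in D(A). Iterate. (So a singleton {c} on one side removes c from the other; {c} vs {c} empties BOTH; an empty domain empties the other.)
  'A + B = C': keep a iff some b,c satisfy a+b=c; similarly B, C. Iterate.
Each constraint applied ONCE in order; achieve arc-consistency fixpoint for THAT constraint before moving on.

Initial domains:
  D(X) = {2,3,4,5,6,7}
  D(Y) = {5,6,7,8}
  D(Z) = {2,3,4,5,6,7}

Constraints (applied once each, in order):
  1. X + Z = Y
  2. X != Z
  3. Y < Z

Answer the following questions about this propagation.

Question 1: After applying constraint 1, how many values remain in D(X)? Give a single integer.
Constraint 1 (X + Z = Y) on D(X)={2,3,4,5,6,7} D(Z)={2,3,4,5,6,7} D(Y)={5,6,7,8}: X {2,3,4,5,6,7}->{2,3,4,5,6}; Z {2,3,4,5,6,7}->{2,3,4,5,6}
So after constraint 1: D(X)={2,3,4,5,6}, size = 5

Answer: 5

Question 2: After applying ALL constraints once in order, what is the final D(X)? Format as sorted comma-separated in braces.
Answer: {2,3,4,5,6}

Derivation:
Constraint 1 (X + Z = Y) on D(X)={2,3,4,5,6,7} D(Z)={2,3,4,5,6,7} D(Y)={5,6,7,8}: X {2,3,4,5,6,7}->{2,3,4,5,6}; Z {2,3,4,5,6,7}->{2,3,4,5,6}
Constraint 2 (X != Z) on D(X)={2,3,4,5,6} D(Z)={2,3,4,5,6}: no change
Constraint 3 (Y < Z) on D(Y)={5,6,7,8} D(Z)={2,3,4,5,6}: Y {5,6,7,8}->{5}; Z {2,3,4,5,6}->{6}
So after all 3 constraints: D(X) = {2,3,4,5,6}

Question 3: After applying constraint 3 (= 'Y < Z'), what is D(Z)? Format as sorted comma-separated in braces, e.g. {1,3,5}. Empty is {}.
Answer: {6}

Derivation:
Constraint 1 (X + Z = Y) on D(X)={2,3,4,5,6,7} D(Z)={2,3,4,5,6,7} D(Y)={5,6,7,8}: X {2,3,4,5,6,7}->{2,3,4,5,6}; Z {2,3,4,5,6,7}->{2,3,4,5,6}
Constraint 2 (X != Z) on D(X)={2,3,4,5,6} D(Z)={2,3,4,5,6}: no change
Constraint 3 (Y < Z) on D(Y)={5,6,7,8} D(Z)={2,3,4,5,6}: Y {5,6,7,8}->{5}; Z {2,3,4,5,6}->{6}
So after constraint 3: D(Z) = {6}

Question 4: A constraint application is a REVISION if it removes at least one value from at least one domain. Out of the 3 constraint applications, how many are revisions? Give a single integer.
Constraint 1 (X + Z = Y) on D(X)={2,3,4,5,6,7} D(Z)={2,3,4,5,6,7} D(Y)={5,6,7,8}: X {2,3,4,5,6,7}->{2,3,4,5,6}; Z {2,3,4,5,6,7}->{2,3,4,5,6} => REVISION
Constraint 2 (X != Z) on D(X)={2,3,4,5,6} D(Z)={2,3,4,5,6}: no change => not a revision
Constraint 3 (Y < Z) on D(Y)={5,6,7,8} D(Z)={2,3,4,5,6}: Y {5,6,7,8}->{5}; Z {2,3,4,5,6}->{6} => REVISION
Total revisions = 2

Answer: 2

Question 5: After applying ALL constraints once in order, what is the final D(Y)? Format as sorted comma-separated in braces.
Constraint 1 (X + Z = Y) on D(X)={2,3,4,5,6,7} D(Z)={2,3,4,5,6,7} D(Y)={5,6,7,8}: X {2,3,4,5,6,7}->{2,3,4,5,6}; Z {2,3,4,5,6,7}->{2,3,4,5,6}
Constraint 2 (X != Z) on D(X)={2,3,4,5,6} D(Z)={2,3,4,5,6}: no change
Constraint 3 (Y < Z) on D(Y)={5,6,7,8} D(Z)={2,3,4,5,6}: Y {5,6,7,8}->{5}; Z {2,3,4,5,6}->{6}
So after all 3 constraints: D(Y) = {5}

Answer: {5}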